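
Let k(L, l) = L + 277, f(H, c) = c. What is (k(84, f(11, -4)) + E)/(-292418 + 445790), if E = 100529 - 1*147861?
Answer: -15657/51124 ≈ -0.30626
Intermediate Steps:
k(L, l) = 277 + L
E = -47332 (E = 100529 - 147861 = -47332)
(k(84, f(11, -4)) + E)/(-292418 + 445790) = ((277 + 84) - 47332)/(-292418 + 445790) = (361 - 47332)/153372 = -46971*1/153372 = -15657/51124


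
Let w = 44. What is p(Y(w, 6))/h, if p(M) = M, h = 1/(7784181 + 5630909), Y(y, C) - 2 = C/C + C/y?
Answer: 462820605/11 ≈ 4.2075e+7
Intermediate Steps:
Y(y, C) = 3 + C/y (Y(y, C) = 2 + (C/C + C/y) = 2 + (1 + C/y) = 3 + C/y)
h = 1/13415090 ≈ 7.4543e-8
p(Y(w, 6))/h = (3 + 6/44)/(1/13415090) = (3 + 6*(1/44))*13415090 = (3 + 3/22)*13415090 = (69/22)*13415090 = 462820605/11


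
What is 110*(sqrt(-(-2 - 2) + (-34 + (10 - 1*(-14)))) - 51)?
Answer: -5610 + 110*I*sqrt(6) ≈ -5610.0 + 269.44*I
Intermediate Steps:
110*(sqrt(-(-2 - 2) + (-34 + (10 - 1*(-14)))) - 51) = 110*(sqrt(-1*(-4) + (-34 + (10 + 14))) - 51) = 110*(sqrt(4 + (-34 + 24)) - 51) = 110*(sqrt(4 - 10) - 51) = 110*(sqrt(-6) - 51) = 110*(I*sqrt(6) - 51) = 110*(-51 + I*sqrt(6)) = -5610 + 110*I*sqrt(6)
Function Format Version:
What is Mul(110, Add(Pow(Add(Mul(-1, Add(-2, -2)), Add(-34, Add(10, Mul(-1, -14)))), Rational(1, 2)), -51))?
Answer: Add(-5610, Mul(110, I, Pow(6, Rational(1, 2)))) ≈ Add(-5610.0, Mul(269.44, I))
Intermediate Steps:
Mul(110, Add(Pow(Add(Mul(-1, Add(-2, -2)), Add(-34, Add(10, Mul(-1, -14)))), Rational(1, 2)), -51)) = Mul(110, Add(Pow(Add(Mul(-1, -4), Add(-34, Add(10, 14))), Rational(1, 2)), -51)) = Mul(110, Add(Pow(Add(4, Add(-34, 24)), Rational(1, 2)), -51)) = Mul(110, Add(Pow(Add(4, -10), Rational(1, 2)), -51)) = Mul(110, Add(Pow(-6, Rational(1, 2)), -51)) = Mul(110, Add(Mul(I, Pow(6, Rational(1, 2))), -51)) = Mul(110, Add(-51, Mul(I, Pow(6, Rational(1, 2))))) = Add(-5610, Mul(110, I, Pow(6, Rational(1, 2))))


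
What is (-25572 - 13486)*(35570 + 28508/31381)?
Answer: -43598518981324/31381 ≈ -1.3893e+9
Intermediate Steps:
(-25572 - 13486)*(35570 + 28508/31381) = -39058*(35570 + 28508*(1/31381)) = -39058*(35570 + 28508/31381) = -39058*1116250678/31381 = -43598518981324/31381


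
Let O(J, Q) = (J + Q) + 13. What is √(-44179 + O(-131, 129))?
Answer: 2*I*√11042 ≈ 210.16*I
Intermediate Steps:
O(J, Q) = 13 + J + Q
√(-44179 + O(-131, 129)) = √(-44179 + (13 - 131 + 129)) = √(-44179 + 11) = √(-44168) = 2*I*√11042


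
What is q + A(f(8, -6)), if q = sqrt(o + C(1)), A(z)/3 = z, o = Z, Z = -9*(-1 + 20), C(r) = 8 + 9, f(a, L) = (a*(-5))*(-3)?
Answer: 360 + I*sqrt(154) ≈ 360.0 + 12.41*I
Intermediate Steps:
f(a, L) = 15*a (f(a, L) = -5*a*(-3) = 15*a)
C(r) = 17
Z = -171 (Z = -9*19 = -171)
o = -171
A(z) = 3*z
q = I*sqrt(154) (q = sqrt(-171 + 17) = sqrt(-154) = I*sqrt(154) ≈ 12.41*I)
q + A(f(8, -6)) = I*sqrt(154) + 3*(15*8) = I*sqrt(154) + 3*120 = I*sqrt(154) + 360 = 360 + I*sqrt(154)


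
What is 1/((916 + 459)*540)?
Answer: 1/742500 ≈ 1.3468e-6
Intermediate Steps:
1/((916 + 459)*540) = (1/540)/1375 = (1/1375)*(1/540) = 1/742500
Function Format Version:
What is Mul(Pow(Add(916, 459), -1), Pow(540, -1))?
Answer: Rational(1, 742500) ≈ 1.3468e-6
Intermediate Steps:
Mul(Pow(Add(916, 459), -1), Pow(540, -1)) = Mul(Pow(1375, -1), Rational(1, 540)) = Mul(Rational(1, 1375), Rational(1, 540)) = Rational(1, 742500)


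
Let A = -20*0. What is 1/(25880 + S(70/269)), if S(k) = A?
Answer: 1/25880 ≈ 3.8640e-5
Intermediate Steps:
A = 0
S(k) = 0
1/(25880 + S(70/269)) = 1/(25880 + 0) = 1/25880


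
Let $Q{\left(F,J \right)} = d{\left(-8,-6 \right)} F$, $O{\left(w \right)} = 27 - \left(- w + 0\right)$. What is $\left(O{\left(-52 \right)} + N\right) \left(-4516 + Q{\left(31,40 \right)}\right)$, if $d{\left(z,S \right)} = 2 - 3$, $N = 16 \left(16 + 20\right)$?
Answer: $-2505397$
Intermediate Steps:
$N = 576$ ($N = 16 \cdot 36 = 576$)
$d{\left(z,S \right)} = -1$ ($d{\left(z,S \right)} = 2 - 3 = -1$)
$O{\left(w \right)} = 27 + w$ ($O{\left(w \right)} = 27 - - w = 27 + w$)
$Q{\left(F,J \right)} = - F$
$\left(O{\left(-52 \right)} + N\right) \left(-4516 + Q{\left(31,40 \right)}\right) = \left(\left(27 - 52\right) + 576\right) \left(-4516 - 31\right) = \left(-25 + 576\right) \left(-4516 - 31\right) = 551 \left(-4547\right) = -2505397$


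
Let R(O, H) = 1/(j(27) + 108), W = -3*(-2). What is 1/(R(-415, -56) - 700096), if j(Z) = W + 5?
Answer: -119/83311423 ≈ -1.4284e-6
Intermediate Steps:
W = 6
j(Z) = 11 (j(Z) = 6 + 5 = 11)
R(O, H) = 1/119 (R(O, H) = 1/(11 + 108) = 1/119)
1/(R(-415, -56) - 700096) = 1/(1/119 - 700096) = 1/(-83311423/119) = -119/83311423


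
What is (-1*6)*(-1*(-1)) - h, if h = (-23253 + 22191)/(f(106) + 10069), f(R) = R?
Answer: -59988/10175 ≈ -5.8956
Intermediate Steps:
h = -1062/10175 (h = (-23253 + 22191)/(106 + 10069) = -1062/10175 ≈ -0.10437)
(-1*6)*(-1*(-1)) - h = (-1*6)*(-1*(-1)) - 1*(-1062/10175) = -6*1 + 1062/10175 = -6 + 1062/10175 = -59988/10175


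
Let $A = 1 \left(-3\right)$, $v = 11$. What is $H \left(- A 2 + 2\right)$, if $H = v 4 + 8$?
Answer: $416$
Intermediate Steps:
$H = 52$ ($H = 11 \cdot 4 + 8 = 44 + 8 = 52$)
$A = -3$
$H \left(- A 2 + 2\right) = 52 \left(\left(-1\right) \left(-3\right) 2 + 2\right) = 52 \left(3 \cdot 2 + 2\right) = 52 \left(6 + 2\right) = 52 \cdot 8 = 416$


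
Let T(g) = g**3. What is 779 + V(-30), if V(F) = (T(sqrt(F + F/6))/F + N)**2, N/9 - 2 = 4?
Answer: 131305/36 + 126*I*sqrt(35) ≈ 3647.4 + 745.43*I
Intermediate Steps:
N = 54 (N = 18 + 9*4 = 18 + 36 = 54)
V(F) = (54 + 7*sqrt(42)*sqrt(F)/36)**2 (V(F) = ((sqrt(F + F/6))**3/F + 54)**2 = ((sqrt(7*F/6))**3/F + 54)**2 = ((sqrt(42)*sqrt(F)/6)**3/F + 54)**2 = ((7*sqrt(42)*F**(3/2)/36)/F + 54)**2 = (7*sqrt(42)*sqrt(F)/36 + 54)**2 = (54 + 7*sqrt(42)*sqrt(F)/36)**2)
779 + V(-30) = 779 + (2916 + (343/216)*(-30) + 21*sqrt(42)*sqrt(-30)) = 779 + (2916 - 1715/36 + 21*sqrt(42)*(I*sqrt(30))) = 779 + (2916 - 1715/36 + 126*I*sqrt(35)) = 779 + (103261/36 + 126*I*sqrt(35)) = 131305/36 + 126*I*sqrt(35)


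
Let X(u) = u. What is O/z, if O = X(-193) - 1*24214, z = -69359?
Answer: 24407/69359 ≈ 0.35189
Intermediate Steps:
O = -24407 (O = -193 - 1*24214 = -193 - 24214 = -24407)
O/z = -24407/(-69359) = -24407*(-1/69359) = 24407/69359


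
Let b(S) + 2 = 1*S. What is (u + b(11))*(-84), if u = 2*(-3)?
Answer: -252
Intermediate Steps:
u = -6
b(S) = -2 + S (b(S) = -2 + 1*S = -2 + S)
(u + b(11))*(-84) = (-6 + (-2 + 11))*(-84) = (-6 + 9)*(-84) = 3*(-84) = -252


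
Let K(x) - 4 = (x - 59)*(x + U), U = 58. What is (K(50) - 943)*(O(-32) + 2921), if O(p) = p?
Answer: -5520879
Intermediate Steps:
K(x) = 4 + (-59 + x)*(58 + x) (K(x) = 4 + (x - 59)*(x + 58) = 4 + (-59 + x)*(58 + x))
(K(50) - 943)*(O(-32) + 2921) = ((-3418 + 50² - 1*50) - 943)*(-32 + 2921) = ((-3418 + 2500 - 50) - 943)*2889 = (-968 - 943)*2889 = -1911*2889 = -5520879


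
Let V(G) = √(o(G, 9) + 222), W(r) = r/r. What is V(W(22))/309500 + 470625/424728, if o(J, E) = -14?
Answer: 156875/141576 + √13/77375 ≈ 1.1081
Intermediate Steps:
W(r) = 1
V(G) = 4*√13 (V(G) = √(-14 + 222) = √208 = 4*√13)
V(W(22))/309500 + 470625/424728 = (4*√13)/309500 + 470625/424728 = (4*√13)*(1/309500) + 470625*(1/424728) = √13/77375 + 156875/141576 = 156875/141576 + √13/77375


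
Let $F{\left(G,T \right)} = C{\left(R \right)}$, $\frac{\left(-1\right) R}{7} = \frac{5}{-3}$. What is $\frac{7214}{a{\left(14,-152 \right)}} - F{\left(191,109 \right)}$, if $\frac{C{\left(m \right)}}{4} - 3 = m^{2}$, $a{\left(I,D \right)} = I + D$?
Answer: $- \frac{126005}{207} \approx -608.72$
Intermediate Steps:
$a{\left(I,D \right)} = D + I$
$R = \frac{35}{3}$ ($R = - 7 \frac{5}{-3} = - 7 \cdot 5 \left(- \frac{1}{3}\right) = \left(-7\right) \left(- \frac{5}{3}\right) = \frac{35}{3} \approx 11.667$)
$C{\left(m \right)} = 12 + 4 m^{2}$
$F{\left(G,T \right)} = \frac{5008}{9}$ ($F{\left(G,T \right)} = 12 + 4 \left(\frac{35}{3}\right)^{2} = 12 + 4 \cdot \frac{1225}{9} = 12 + \frac{4900}{9} = \frac{5008}{9}$)
$\frac{7214}{a{\left(14,-152 \right)}} - F{\left(191,109 \right)} = \frac{7214}{-152 + 14} - \frac{5008}{9} = \frac{7214}{-138} - \frac{5008}{9} = 7214 \left(- \frac{1}{138}\right) - \frac{5008}{9} = - \frac{3607}{69} - \frac{5008}{9} = - \frac{126005}{207}$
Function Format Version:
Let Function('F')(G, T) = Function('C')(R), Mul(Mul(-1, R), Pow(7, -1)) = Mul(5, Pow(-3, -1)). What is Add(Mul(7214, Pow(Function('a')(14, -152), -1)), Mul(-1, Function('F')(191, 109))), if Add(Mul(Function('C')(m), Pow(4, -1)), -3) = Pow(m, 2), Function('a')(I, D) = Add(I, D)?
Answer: Rational(-126005, 207) ≈ -608.72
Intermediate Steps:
Function('a')(I, D) = Add(D, I)
R = Rational(35, 3) (R = Mul(-7, Mul(5, Pow(-3, -1))) = Mul(-7, Mul(5, Rational(-1, 3))) = Mul(-7, Rational(-5, 3)) = Rational(35, 3) ≈ 11.667)
Function('C')(m) = Add(12, Mul(4, Pow(m, 2)))
Function('F')(G, T) = Rational(5008, 9) (Function('F')(G, T) = Add(12, Mul(4, Pow(Rational(35, 3), 2))) = Add(12, Mul(4, Rational(1225, 9))) = Add(12, Rational(4900, 9)) = Rational(5008, 9))
Add(Mul(7214, Pow(Function('a')(14, -152), -1)), Mul(-1, Function('F')(191, 109))) = Add(Mul(7214, Pow(Add(-152, 14), -1)), Mul(-1, Rational(5008, 9))) = Add(Mul(7214, Pow(-138, -1)), Rational(-5008, 9)) = Add(Mul(7214, Rational(-1, 138)), Rational(-5008, 9)) = Add(Rational(-3607, 69), Rational(-5008, 9)) = Rational(-126005, 207)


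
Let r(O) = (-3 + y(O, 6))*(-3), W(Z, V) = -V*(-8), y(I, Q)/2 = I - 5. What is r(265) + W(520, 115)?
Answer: -631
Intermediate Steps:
y(I, Q) = -10 + 2*I (y(I, Q) = 2*(I - 5) = 2*(-5 + I) = -10 + 2*I)
W(Z, V) = 8*V
r(O) = 39 - 6*O (r(O) = (-3 + (-10 + 2*O))*(-3) = (-13 + 2*O)*(-3) = 39 - 6*O)
r(265) + W(520, 115) = (39 - 6*265) + 8*115 = (39 - 1590) + 920 = -1551 + 920 = -631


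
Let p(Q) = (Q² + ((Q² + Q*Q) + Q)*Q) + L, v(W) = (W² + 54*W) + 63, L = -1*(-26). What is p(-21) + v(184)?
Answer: 26241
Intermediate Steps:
L = 26
v(W) = 63 + W² + 54*W
p(Q) = 26 + Q² + Q*(Q + 2*Q²) (p(Q) = (Q² + ((Q² + Q*Q) + Q)*Q) + 26 = (Q² + ((Q² + Q²) + Q)*Q) + 26 = (Q² + (2*Q² + Q)*Q) + 26 = (Q² + (Q + 2*Q²)*Q) + 26 = (Q² + Q*(Q + 2*Q²)) + 26 = 26 + Q² + Q*(Q + 2*Q²))
p(-21) + v(184) = (26 + 2*(-21)² + 2*(-21)³) + (63 + 184² + 54*184) = (26 + 2*441 + 2*(-9261)) + (63 + 33856 + 9936) = (26 + 882 - 18522) + 43855 = -17614 + 43855 = 26241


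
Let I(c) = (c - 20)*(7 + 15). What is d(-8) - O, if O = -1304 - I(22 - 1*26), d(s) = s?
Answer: 768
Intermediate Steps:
I(c) = -440 + 22*c (I(c) = (-20 + c)*22 = -440 + 22*c)
O = -776 (O = -1304 - (-440 + 22*(22 - 1*26)) = -1304 - (-440 + 22*(22 - 26)) = -1304 - (-440 + 22*(-4)) = -1304 - (-440 - 88) = -1304 - 1*(-528) = -1304 + 528 = -776)
d(-8) - O = -8 - 1*(-776) = -8 + 776 = 768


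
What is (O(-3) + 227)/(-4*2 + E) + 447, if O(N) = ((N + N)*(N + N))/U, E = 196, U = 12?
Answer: 42133/94 ≈ 448.22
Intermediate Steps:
O(N) = N²/3 (O(N) = ((N + N)*(N + N))/12 = ((2*N)*(2*N))*(1/12) = (4*N²)*(1/12) = N²/3)
(O(-3) + 227)/(-4*2 + E) + 447 = ((⅓)*(-3)² + 227)/(-4*2 + 196) + 447 = ((⅓)*9 + 227)/(-8 + 196) + 447 = (3 + 227)/188 + 447 = 230*(1/188) + 447 = 115/94 + 447 = 42133/94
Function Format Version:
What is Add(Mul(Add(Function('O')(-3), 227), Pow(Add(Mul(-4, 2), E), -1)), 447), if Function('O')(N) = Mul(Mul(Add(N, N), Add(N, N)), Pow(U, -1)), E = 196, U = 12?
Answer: Rational(42133, 94) ≈ 448.22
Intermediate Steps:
Function('O')(N) = Mul(Rational(1, 3), Pow(N, 2)) (Function('O')(N) = Mul(Mul(Add(N, N), Add(N, N)), Pow(12, -1)) = Mul(Mul(Mul(2, N), Mul(2, N)), Rational(1, 12)) = Mul(Mul(4, Pow(N, 2)), Rational(1, 12)) = Mul(Rational(1, 3), Pow(N, 2)))
Add(Mul(Add(Function('O')(-3), 227), Pow(Add(Mul(-4, 2), E), -1)), 447) = Add(Mul(Add(Mul(Rational(1, 3), Pow(-3, 2)), 227), Pow(Add(Mul(-4, 2), 196), -1)), 447) = Add(Mul(Add(Mul(Rational(1, 3), 9), 227), Pow(Add(-8, 196), -1)), 447) = Add(Mul(Add(3, 227), Pow(188, -1)), 447) = Add(Mul(230, Rational(1, 188)), 447) = Add(Rational(115, 94), 447) = Rational(42133, 94)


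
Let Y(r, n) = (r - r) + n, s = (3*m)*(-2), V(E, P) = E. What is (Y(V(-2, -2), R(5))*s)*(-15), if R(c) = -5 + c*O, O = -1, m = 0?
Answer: 0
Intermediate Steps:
s = 0 (s = (3*0)*(-2) = 0*(-2) = 0)
R(c) = -5 - c (R(c) = -5 + c*(-1) = -5 - c)
Y(r, n) = n (Y(r, n) = 0 + n = n)
(Y(V(-2, -2), R(5))*s)*(-15) = ((-5 - 1*5)*0)*(-15) = ((-5 - 5)*0)*(-15) = -10*0*(-15) = 0*(-15) = 0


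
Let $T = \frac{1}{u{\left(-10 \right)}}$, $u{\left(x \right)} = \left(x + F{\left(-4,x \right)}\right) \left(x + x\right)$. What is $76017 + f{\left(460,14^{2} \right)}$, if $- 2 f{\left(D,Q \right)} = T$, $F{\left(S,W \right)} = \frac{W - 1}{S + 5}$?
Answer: $\frac{63854279}{840} \approx 76017.0$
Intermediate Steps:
$F{\left(S,W \right)} = \frac{-1 + W}{5 + S}$
$u{\left(x \right)} = 2 x \left(-1 + 2 x\right)$ ($u{\left(x \right)} = \left(x + \frac{-1 + x}{5 - 4}\right) \left(x + x\right) = \left(x + \frac{-1 + x}{1}\right) 2 x = \left(x + 1 \left(-1 + x\right)\right) 2 x = \left(x + \left(-1 + x\right)\right) 2 x = \left(-1 + 2 x\right) 2 x = 2 x \left(-1 + 2 x\right)$)
$T = \frac{1}{420}$ ($T = \frac{1}{2 \left(-10\right) \left(-1 + 2 \left(-10\right)\right)} = \frac{1}{2 \left(-10\right) \left(-1 - 20\right)} = \frac{1}{2 \left(-10\right) \left(-21\right)} = \frac{1}{420} \approx 0.002381$)
$f{\left(D,Q \right)} = - \frac{1}{840}$ ($f{\left(D,Q \right)} = \left(- \frac{1}{2}\right) \frac{1}{420} = - \frac{1}{840}$)
$76017 + f{\left(460,14^{2} \right)} = 76017 - \frac{1}{840} = \frac{63854279}{840}$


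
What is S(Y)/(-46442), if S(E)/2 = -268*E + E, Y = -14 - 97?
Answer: -29637/23221 ≈ -1.2763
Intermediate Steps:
Y = -111
S(E) = -534*E (S(E) = 2*(-268*E + E) = 2*(-267*E) = -534*E)
S(Y)/(-46442) = -534*(-111)/(-46442) = 59274*(-1/46442) = -29637/23221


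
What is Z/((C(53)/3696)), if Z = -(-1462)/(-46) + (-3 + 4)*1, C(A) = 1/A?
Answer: -138688704/23 ≈ -6.0299e+6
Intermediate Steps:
Z = -708/23 (Z = -(-1462)*(-1)/46 + 1*1 = -34*43/46 + 1 = -731/23 + 1 = -708/23 ≈ -30.783)
Z/((C(53)/3696)) = -708/(23*(1/(53*3696))) = -708/(23*((1/53)*(1/3696))) = -708/(23*1/195888) = -708/23*195888 = -138688704/23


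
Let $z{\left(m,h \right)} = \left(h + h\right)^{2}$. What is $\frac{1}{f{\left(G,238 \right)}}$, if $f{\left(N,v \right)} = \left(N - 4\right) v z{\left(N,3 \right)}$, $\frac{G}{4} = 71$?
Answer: $\frac{1}{2399040} \approx 4.1683 \cdot 10^{-7}$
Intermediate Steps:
$G = 284$ ($G = 4 \cdot 71 = 284$)
$z{\left(m,h \right)} = 4 h^{2}$ ($z{\left(m,h \right)} = \left(2 h\right)^{2} = 4 h^{2}$)
$f{\left(N,v \right)} = 36 v \left(-4 + N\right)$ ($f{\left(N,v \right)} = \left(N - 4\right) v 4 \cdot 3^{2} = \left(-4 + N\right) v 4 \cdot 9 = v \left(-4 + N\right) 36 = 36 v \left(-4 + N\right)$)
$\frac{1}{f{\left(G,238 \right)}} = \frac{1}{36 \cdot 238 \left(-4 + 284\right)} = \frac{1}{36 \cdot 238 \cdot 280} = \frac{1}{2399040}$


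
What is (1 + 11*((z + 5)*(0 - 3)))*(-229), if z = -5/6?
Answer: 62517/2 ≈ 31259.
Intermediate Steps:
z = -⅚ (z = -5*⅙ = -⅚ ≈ -0.83333)
(1 + 11*((z + 5)*(0 - 3)))*(-229) = (1 + 11*((-⅚ + 5)*(0 - 3)))*(-229) = (1 + 11*((25/6)*(-3)))*(-229) = (1 + 11*(-25/2))*(-229) = (1 - 275/2)*(-229) = -273/2*(-229) = 62517/2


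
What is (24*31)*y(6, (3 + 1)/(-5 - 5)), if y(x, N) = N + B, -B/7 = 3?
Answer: -79608/5 ≈ -15922.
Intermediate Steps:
B = -21 (B = -7*3 = -21)
y(x, N) = -21 + N (y(x, N) = N - 21 = -21 + N)
(24*31)*y(6, (3 + 1)/(-5 - 5)) = (24*31)*(-21 + (3 + 1)/(-5 - 5)) = 744*(-21 + 4/(-10)) = 744*(-21 + 4*(-⅒)) = 744*(-21 - ⅖) = 744*(-107/5) = -79608/5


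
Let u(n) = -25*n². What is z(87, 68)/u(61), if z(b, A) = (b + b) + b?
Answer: -261/93025 ≈ -0.0028057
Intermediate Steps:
z(b, A) = 3*b (z(b, A) = 2*b + b = 3*b)
z(87, 68)/u(61) = (3*87)/((-25*61²)) = 261/((-25*3721)) = 261/(-93025) = 261*(-1/93025) = -261/93025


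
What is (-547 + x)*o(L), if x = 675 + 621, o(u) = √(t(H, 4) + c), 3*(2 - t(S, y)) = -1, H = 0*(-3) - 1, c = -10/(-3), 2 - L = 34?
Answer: 749*√51/3 ≈ 1783.0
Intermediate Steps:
L = -32 (L = 2 - 1*34 = 2 - 34 = -32)
c = 10/3 (c = -10*(-⅓) = 10/3 ≈ 3.3333)
H = -1 (H = 0 - 1 = -1)
t(S, y) = 7/3 (t(S, y) = 2 - ⅓*(-1) = 2 + ⅓ = 7/3)
o(u) = √51/3 (o(u) = √(7/3 + 10/3) = √(17/3) = √51/3)
x = 1296
(-547 + x)*o(L) = (-547 + 1296)*(√51/3) = 749*(√51/3) = 749*√51/3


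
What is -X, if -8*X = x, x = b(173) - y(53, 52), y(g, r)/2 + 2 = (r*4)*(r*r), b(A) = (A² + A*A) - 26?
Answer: -266257/2 ≈ -1.3313e+5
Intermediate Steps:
b(A) = -26 + 2*A² (b(A) = (A² + A²) - 26 = 2*A² - 26 = -26 + 2*A²)
y(g, r) = -4 + 8*r³ (y(g, r) = -4 + 2*((r*4)*(r*r)) = -4 + 2*((4*r)*r²) = -4 + 2*(4*r³) = -4 + 8*r³)
x = -1065028 (x = (-26 + 2*173²) - (-4 + 8*52³) = (-26 + 2*29929) - (-4 + 8*140608) = (-26 + 59858) - (-4 + 1124864) = 59832 - 1*1124860 = 59832 - 1124860 = -1065028)
X = 266257/2 (X = -⅛*(-1065028) = 266257/2 ≈ 1.3313e+5)
-X = -1*266257/2 = -266257/2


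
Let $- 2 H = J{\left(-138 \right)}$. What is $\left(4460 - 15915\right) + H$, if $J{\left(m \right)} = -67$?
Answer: $- \frac{22843}{2} \approx -11422.0$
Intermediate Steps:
$H = \frac{67}{2}$ ($H = \left(- \frac{1}{2}\right) \left(-67\right) = \frac{67}{2} \approx 33.5$)
$\left(4460 - 15915\right) + H = \left(4460 - 15915\right) + \frac{67}{2} = -11455 + \frac{67}{2} = - \frac{22843}{2}$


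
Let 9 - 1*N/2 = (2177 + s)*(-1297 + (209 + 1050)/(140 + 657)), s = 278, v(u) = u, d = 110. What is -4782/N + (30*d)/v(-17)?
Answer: -2788149913853/14363140897 ≈ -194.12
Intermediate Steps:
N = 5069343846/797 (N = 18 - 2*(2177 + 278)*(-1297 + (209 + 1050)/(140 + 657)) = 18 - 4910*(-1297 + 1259/797) = 18 - 4910*(-1032450)/797 = 18 - 2*(-2534664750/797) = 18 + 5069329500/797 = 5069343846/797 ≈ 6.3605e+6)
-4782/N + (30*d)/v(-17) = -4782/5069343846/797 + (30*110)/(-17) = -4782*797/5069343846 + 3300*(-1/17) = -635209/844890641 - 3300/17 = -2788149913853/14363140897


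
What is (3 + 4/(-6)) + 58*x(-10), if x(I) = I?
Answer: -1733/3 ≈ -577.67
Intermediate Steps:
(3 + 4/(-6)) + 58*x(-10) = (3 + 4/(-6)) + 58*(-10) = (3 - ⅙*4) - 580 = (3 - ⅔) - 580 = 7/3 - 580 = -1733/3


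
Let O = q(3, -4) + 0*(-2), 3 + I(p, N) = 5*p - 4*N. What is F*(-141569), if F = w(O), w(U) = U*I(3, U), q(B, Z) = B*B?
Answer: 30578904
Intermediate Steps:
q(B, Z) = B**2
I(p, N) = -3 - 4*N + 5*p (I(p, N) = -3 + (5*p - 4*N) = -3 + (-4*N + 5*p) = -3 - 4*N + 5*p)
O = 9 (O = 3**2 + 0*(-2) = 9 + 0 = 9)
w(U) = U*(12 - 4*U) (w(U) = U*(-3 - 4*U + 5*3) = U*(-3 - 4*U + 15) = U*(12 - 4*U))
F = -216 (F = 4*9*(3 - 1*9) = 4*9*(3 - 9) = 4*9*(-6) = -216)
F*(-141569) = -216*(-141569) = 30578904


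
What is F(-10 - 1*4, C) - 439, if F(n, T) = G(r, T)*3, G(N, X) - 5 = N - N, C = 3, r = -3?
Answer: -424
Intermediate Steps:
G(N, X) = 5 (G(N, X) = 5 + (N - N) = 5 + 0 = 5)
F(n, T) = 15 (F(n, T) = 5*3 = 15)
F(-10 - 1*4, C) - 439 = 15 - 439 = -424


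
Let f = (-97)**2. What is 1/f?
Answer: 1/9409 ≈ 0.00010628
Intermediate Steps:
f = 9409
1/f = 1/9409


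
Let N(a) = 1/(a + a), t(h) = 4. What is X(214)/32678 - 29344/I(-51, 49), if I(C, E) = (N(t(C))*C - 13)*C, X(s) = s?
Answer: -3834767093/129159795 ≈ -29.690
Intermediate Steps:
N(a) = 1/(2*a)
I(C, E) = C*(-13 + C/8) (I(C, E) = (((½)/4)*C - 13)*C = (((½)*(¼))*C - 13)*C = (C/8 - 13)*C = (-13 + C/8)*C = C*(-13 + C/8))
X(214)/32678 - 29344/I(-51, 49) = 214/32678 - 29344*(-8/(51*(-104 - 51))) = 214*(1/32678) - 29344/((⅛)*(-51)*(-155)) = 107/16339 - 29344/7905/8 = 107/16339 - 29344*8/7905 = 107/16339 - 234752/7905 = -3834767093/129159795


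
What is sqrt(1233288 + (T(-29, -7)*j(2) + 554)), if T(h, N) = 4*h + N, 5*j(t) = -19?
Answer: sqrt(30857735)/5 ≈ 1111.0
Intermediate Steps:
j(t) = -19/5 (j(t) = (1/5)*(-19) = -19/5)
T(h, N) = N + 4*h
sqrt(1233288 + (T(-29, -7)*j(2) + 554)) = sqrt(1233288 + ((-7 + 4*(-29))*(-19/5) + 554)) = sqrt(1233288 + ((-7 - 116)*(-19/5) + 554)) = sqrt(1233288 + (-123*(-19/5) + 554)) = sqrt(1233288 + (2337/5 + 554)) = sqrt(1233288 + 5107/5) = sqrt(6171547/5) = sqrt(30857735)/5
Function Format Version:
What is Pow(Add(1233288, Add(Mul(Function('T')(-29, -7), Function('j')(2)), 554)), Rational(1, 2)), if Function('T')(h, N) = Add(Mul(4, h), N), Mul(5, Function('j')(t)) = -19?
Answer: Mul(Rational(1, 5), Pow(30857735, Rational(1, 2))) ≈ 1111.0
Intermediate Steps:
Function('j')(t) = Rational(-19, 5) (Function('j')(t) = Mul(Rational(1, 5), -19) = Rational(-19, 5))
Function('T')(h, N) = Add(N, Mul(4, h))
Pow(Add(1233288, Add(Mul(Function('T')(-29, -7), Function('j')(2)), 554)), Rational(1, 2)) = Pow(Add(1233288, Add(Mul(Add(-7, Mul(4, -29)), Rational(-19, 5)), 554)), Rational(1, 2)) = Pow(Add(1233288, Add(Mul(Add(-7, -116), Rational(-19, 5)), 554)), Rational(1, 2)) = Pow(Add(1233288, Add(Mul(-123, Rational(-19, 5)), 554)), Rational(1, 2)) = Pow(Add(1233288, Add(Rational(2337, 5), 554)), Rational(1, 2)) = Pow(Add(1233288, Rational(5107, 5)), Rational(1, 2)) = Pow(Rational(6171547, 5), Rational(1, 2)) = Mul(Rational(1, 5), Pow(30857735, Rational(1, 2)))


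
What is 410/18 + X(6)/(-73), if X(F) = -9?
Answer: 15046/657 ≈ 22.901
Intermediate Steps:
410/18 + X(6)/(-73) = 410/18 - 9/(-73) = 410*(1/18) - 9*(-1/73) = 205/9 + 9/73 = 15046/657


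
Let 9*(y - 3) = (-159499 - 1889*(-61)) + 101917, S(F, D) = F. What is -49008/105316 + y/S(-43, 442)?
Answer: -1523240270/10189323 ≈ -149.49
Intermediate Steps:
y = 57674/9 (y = 3 + ((-159499 - 1889*(-61)) + 101917)/9 = 3 + ((-159499 + 115229) + 101917)/9 = 3 + (-44270 + 101917)/9 = 3 + (⅑)*57647 = 3 + 57647/9 = 57674/9 ≈ 6408.2)
-49008/105316 + y/S(-43, 442) = -49008/105316 + (57674/9)/(-43) = -49008*1/105316 + (57674/9)*(-1/43) = -12252/26329 - 57674/387 = -1523240270/10189323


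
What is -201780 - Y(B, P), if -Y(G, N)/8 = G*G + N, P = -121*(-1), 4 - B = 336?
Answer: 680980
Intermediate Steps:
B = -332 (B = 4 - 1*336 = 4 - 336 = -332)
P = 121
Y(G, N) = -8*N - 8*G**2 (Y(G, N) = -8*(G*G + N) = -8*(G**2 + N) = -8*(N + G**2) = -8*N - 8*G**2)
-201780 - Y(B, P) = -201780 - (-8*121 - 8*(-332)**2) = -201780 - (-968 - 8*110224) = -201780 - (-968 - 881792) = -201780 - 1*(-882760) = -201780 + 882760 = 680980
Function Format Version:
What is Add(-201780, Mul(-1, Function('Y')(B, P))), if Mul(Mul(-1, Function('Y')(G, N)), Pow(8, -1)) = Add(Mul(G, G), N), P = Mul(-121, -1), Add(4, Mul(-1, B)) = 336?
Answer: 680980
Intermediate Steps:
B = -332 (B = Add(4, Mul(-1, 336)) = Add(4, -336) = -332)
P = 121
Function('Y')(G, N) = Add(Mul(-8, N), Mul(-8, Pow(G, 2))) (Function('Y')(G, N) = Mul(-8, Add(Mul(G, G), N)) = Mul(-8, Add(Pow(G, 2), N)) = Mul(-8, Add(N, Pow(G, 2))) = Add(Mul(-8, N), Mul(-8, Pow(G, 2))))
Add(-201780, Mul(-1, Function('Y')(B, P))) = Add(-201780, Mul(-1, Add(Mul(-8, 121), Mul(-8, Pow(-332, 2))))) = Add(-201780, Mul(-1, Add(-968, Mul(-8, 110224)))) = Add(-201780, Mul(-1, Add(-968, -881792))) = Add(-201780, Mul(-1, -882760)) = Add(-201780, 882760) = 680980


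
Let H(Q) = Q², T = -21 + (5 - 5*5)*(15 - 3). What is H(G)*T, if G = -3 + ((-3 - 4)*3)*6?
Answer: -4343301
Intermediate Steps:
T = -261 (T = -21 + (5 - 25)*12 = -21 - 20*12 = -21 - 240 = -261)
G = -129 (G = -3 - 7*3*6 = -3 - 21*6 = -3 - 126 = -129)
H(G)*T = (-129)²*(-261) = 16641*(-261) = -4343301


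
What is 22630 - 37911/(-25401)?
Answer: 191620847/8467 ≈ 22632.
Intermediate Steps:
22630 - 37911/(-25401) = 22630 - 37911*(-1)/25401 = 22630 - 1*(-12637/8467) = 22630 + 12637/8467 = 191620847/8467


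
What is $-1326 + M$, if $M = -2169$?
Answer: $-3495$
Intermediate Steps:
$-1326 + M = -1326 - 2169 = -3495$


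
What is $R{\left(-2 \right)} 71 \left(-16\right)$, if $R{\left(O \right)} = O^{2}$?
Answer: $-4544$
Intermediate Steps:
$R{\left(-2 \right)} 71 \left(-16\right) = \left(-2\right)^{2} \cdot 71 \left(-16\right) = 4 \cdot 71 \left(-16\right) = 284 \left(-16\right) = -4544$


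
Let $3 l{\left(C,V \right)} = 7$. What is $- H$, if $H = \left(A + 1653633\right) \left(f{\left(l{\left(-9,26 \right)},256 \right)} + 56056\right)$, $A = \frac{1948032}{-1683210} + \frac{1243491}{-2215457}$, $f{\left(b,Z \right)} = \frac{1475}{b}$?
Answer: $- \frac{21464744586909518873478}{228978558235} \approx -9.3741 \cdot 10^{10}$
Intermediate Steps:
$l{\left(C,V \right)} = \frac{7}{3}$ ($l{\left(C,V \right)} = \frac{1}{3} \cdot 7 = \frac{7}{3}$)
$A = - \frac{56217873831}{32711222605}$ ($A = 1948032 \left(- \frac{1}{1683210}\right) + 1243491 \left(- \frac{1}{2215457}\right) = - \frac{17088}{14765} - \frac{1243491}{2215457} = - \frac{56217873831}{32711222605} \approx -1.7186$)
$H = \frac{21464744586909518873478}{228978558235}$ ($H = \left(- \frac{56217873831}{32711222605} + 1653633\right) \left(\frac{1475}{\frac{7}{3}} + 56056\right) = \frac{54092300952100134 \left(1475 \cdot \frac{3}{7} + 56056\right)}{32711222605} = \frac{54092300952100134 \left(\frac{4425}{7} + 56056\right)}{32711222605} = \frac{54092300952100134}{32711222605} \cdot \frac{396817}{7} = \frac{21464744586909518873478}{228978558235} \approx 9.3741 \cdot 10^{10}$)
$- H = \left(-1\right) \frac{21464744586909518873478}{228978558235} = - \frac{21464744586909518873478}{228978558235}$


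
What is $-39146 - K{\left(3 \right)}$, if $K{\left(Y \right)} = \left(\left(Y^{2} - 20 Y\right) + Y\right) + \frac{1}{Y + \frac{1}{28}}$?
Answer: $- \frac{3323358}{85} \approx -39098.0$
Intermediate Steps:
$K{\left(Y \right)} = Y^{2} + \frac{1}{\frac{1}{28} + Y} - 19 Y$ ($K{\left(Y \right)} = \left(Y^{2} - 19 Y\right) + \frac{1}{Y + \frac{1}{28}} = \left(Y^{2} - 19 Y\right) + \frac{1}{\frac{1}{28} + Y} = Y^{2} + \frac{1}{\frac{1}{28} + Y} - 19 Y$)
$-39146 - K{\left(3 \right)} = -39146 - \frac{28 - 531 \cdot 3^{2} - 57 + 28 \cdot 3^{3}}{1 + 28 \cdot 3} = -39146 - \frac{28 - 4779 - 57 + 28 \cdot 27}{1 + 84} = -39146 - \frac{28 - 4779 - 57 + 756}{85} = -39146 - \frac{1}{85} \left(-4052\right) = -39146 - - \frac{4052}{85} = -39146 + \frac{4052}{85} = - \frac{3323358}{85}$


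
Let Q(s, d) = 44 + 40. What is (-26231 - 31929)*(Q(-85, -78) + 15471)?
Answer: -904678800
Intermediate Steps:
Q(s, d) = 84
(-26231 - 31929)*(Q(-85, -78) + 15471) = (-26231 - 31929)*(84 + 15471) = -58160*15555 = -904678800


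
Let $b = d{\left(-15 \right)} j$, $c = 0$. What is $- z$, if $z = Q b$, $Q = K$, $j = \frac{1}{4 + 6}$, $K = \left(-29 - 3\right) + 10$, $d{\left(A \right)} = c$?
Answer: $0$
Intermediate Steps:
$d{\left(A \right)} = 0$
$K = -22$ ($K = -32 + 10 = -22$)
$j = \frac{1}{10} \approx 0.1$
$Q = -22$
$b = 0$ ($b = 0 \cdot \frac{1}{10} = 0$)
$z = 0$ ($z = \left(-22\right) 0 = 0$)
$- z = \left(-1\right) 0 = 0$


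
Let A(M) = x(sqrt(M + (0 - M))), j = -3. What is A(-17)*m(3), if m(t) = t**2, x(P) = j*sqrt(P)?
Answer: 0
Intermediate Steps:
x(P) = -3*sqrt(P)
A(M) = 0 (A(M) = -3*(M + (0 - M))**(1/4) = -3*(M - M)**(1/4) = -3*sqrt(sqrt(0)) = -3*sqrt(0) = -3*0 = 0)
A(-17)*m(3) = 0*3**2 = 0*9 = 0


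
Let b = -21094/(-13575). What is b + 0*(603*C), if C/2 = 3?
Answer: 21094/13575 ≈ 1.5539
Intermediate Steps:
C = 6 (C = 2*3 = 6)
b = 21094/13575 (b = -21094*(-1/13575) = 21094/13575 ≈ 1.5539)
b + 0*(603*C) = 21094/13575 + 0*(603*6) = 21094/13575 + 0*3618 = 21094/13575 + 0 = 21094/13575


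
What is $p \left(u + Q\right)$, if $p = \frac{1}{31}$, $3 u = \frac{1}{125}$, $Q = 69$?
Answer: $\frac{25876}{11625} \approx 2.2259$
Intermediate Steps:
$u = \frac{1}{375}$ ($u = \frac{1}{3 \cdot 125} = \frac{1}{3} \cdot \frac{1}{125} = \frac{1}{375} \approx 0.0026667$)
$p = \frac{1}{31} \approx 0.032258$
$p \left(u + Q\right) = \frac{\frac{1}{375} + 69}{31} = \frac{1}{31} \cdot \frac{25876}{375} = \frac{25876}{11625}$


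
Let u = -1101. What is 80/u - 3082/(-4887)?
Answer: 1000774/1793529 ≈ 0.55799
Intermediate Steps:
80/u - 3082/(-4887) = 80/(-1101) - 3082/(-4887) = 80*(-1/1101) - 3082*(-1/4887) = -80/1101 + 3082/4887 = 1000774/1793529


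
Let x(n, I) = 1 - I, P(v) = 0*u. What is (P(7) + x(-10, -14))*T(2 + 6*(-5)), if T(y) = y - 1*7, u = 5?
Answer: -525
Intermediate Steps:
P(v) = 0 (P(v) = 0*5 = 0)
T(y) = -7 + y (T(y) = y - 7 = -7 + y)
(P(7) + x(-10, -14))*T(2 + 6*(-5)) = (0 + (1 - 1*(-14)))*(-7 + (2 + 6*(-5))) = (0 + (1 + 14))*(-7 + (2 - 30)) = (0 + 15)*(-7 - 28) = 15*(-35) = -525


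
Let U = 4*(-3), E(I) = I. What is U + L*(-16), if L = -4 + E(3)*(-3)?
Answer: 196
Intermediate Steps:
L = -13 (L = -4 + 3*(-3) = -4 - 9 = -13)
U = -12
U + L*(-16) = -12 - 13*(-16) = -12 + 208 = 196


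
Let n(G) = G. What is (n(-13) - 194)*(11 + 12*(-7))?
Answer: 15111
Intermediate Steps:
(n(-13) - 194)*(11 + 12*(-7)) = (-13 - 194)*(11 + 12*(-7)) = -207*(11 - 84) = -207*(-73) = 15111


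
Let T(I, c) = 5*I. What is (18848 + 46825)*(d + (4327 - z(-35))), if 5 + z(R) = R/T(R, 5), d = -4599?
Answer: -87739128/5 ≈ -1.7548e+7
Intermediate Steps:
z(R) = -24/5 (z(R) = -5 + R/((5*R)) = -5 + R*(1/(5*R)) = -5 + 1/5 = -24/5)
(18848 + 46825)*(d + (4327 - z(-35))) = (18848 + 46825)*(-4599 + (4327 - 1*(-24/5))) = 65673*(-4599 + (4327 + 24/5)) = 65673*(-4599 + 21659/5) = 65673*(-1336/5) = -87739128/5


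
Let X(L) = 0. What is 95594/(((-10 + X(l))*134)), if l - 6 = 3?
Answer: -47797/670 ≈ -71.339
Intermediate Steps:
l = 9 (l = 6 + 3 = 9)
95594/(((-10 + X(l))*134)) = 95594/(((-10 + 0)*134)) = 95594/((-10*134)) = 95594/(-1340) = 95594*(-1/1340) = -47797/670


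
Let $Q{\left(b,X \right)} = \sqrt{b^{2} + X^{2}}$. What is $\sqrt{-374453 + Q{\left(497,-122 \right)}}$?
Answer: $\sqrt{-374453 + \sqrt{261893}} \approx 611.51 i$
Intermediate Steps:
$Q{\left(b,X \right)} = \sqrt{X^{2} + b^{2}}$
$\sqrt{-374453 + Q{\left(497,-122 \right)}} = \sqrt{-374453 + \sqrt{\left(-122\right)^{2} + 497^{2}}} = \sqrt{-374453 + \sqrt{14884 + 247009}} = \sqrt{-374453 + \sqrt{261893}}$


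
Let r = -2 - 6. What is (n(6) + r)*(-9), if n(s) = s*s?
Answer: -252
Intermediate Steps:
n(s) = s²
r = -8
(n(6) + r)*(-9) = (6² - 8)*(-9) = (36 - 8)*(-9) = 28*(-9) = -252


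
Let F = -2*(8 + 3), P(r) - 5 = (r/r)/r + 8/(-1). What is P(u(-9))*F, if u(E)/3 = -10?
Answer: 1001/15 ≈ 66.733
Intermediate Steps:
u(E) = -30 (u(E) = 3*(-10) = -30)
P(r) = -3 + 1/r (P(r) = 5 + ((r/r)/r + 8/(-1)) = 5 + (1/r + 8*(-1)) = 5 + (1/r - 8) = 5 + (-8 + 1/r) = -3 + 1/r)
F = -22 (F = -2*11 = -22)
P(u(-9))*F = (-3 + 1/(-30))*(-22) = (-3 - 1/30)*(-22) = -91/30*(-22) = 1001/15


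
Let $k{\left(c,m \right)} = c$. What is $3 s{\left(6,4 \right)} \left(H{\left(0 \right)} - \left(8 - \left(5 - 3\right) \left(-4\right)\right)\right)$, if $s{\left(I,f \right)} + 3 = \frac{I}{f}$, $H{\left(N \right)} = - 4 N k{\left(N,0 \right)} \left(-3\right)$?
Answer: $72$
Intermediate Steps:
$H{\left(N \right)} = 12 N^{2}$ ($H{\left(N \right)} = - 4 N N \left(-3\right) = - 4 N^{2} \left(-3\right) = 12 N^{2}$)
$s{\left(I,f \right)} = -3 + \frac{I}{f}$
$3 s{\left(6,4 \right)} \left(H{\left(0 \right)} - \left(8 - \left(5 - 3\right) \left(-4\right)\right)\right) = 3 \left(-3 + \frac{6}{4}\right) \left(12 \cdot 0^{2} - \left(8 - \left(5 - 3\right) \left(-4\right)\right)\right) = 3 \left(-3 + 6 \cdot \frac{1}{4}\right) \left(12 \cdot 0 - \left(8 - \left(5 - 3\right) \left(-4\right)\right)\right) = 3 \left(-3 + \frac{3}{2}\right) \left(0 + \left(-8 + 2 \left(-4\right)\right)\right) = 3 \left(- \frac{3}{2}\right) \left(0 - 16\right) = - \frac{9 \left(0 - 16\right)}{2} = \left(- \frac{9}{2}\right) \left(-16\right) = 72$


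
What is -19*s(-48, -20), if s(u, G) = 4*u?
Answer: 3648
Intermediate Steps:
-19*s(-48, -20) = -76*(-48) = -19*(-192) = 3648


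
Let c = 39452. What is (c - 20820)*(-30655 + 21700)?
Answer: -166849560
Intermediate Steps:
(c - 20820)*(-30655 + 21700) = (39452 - 20820)*(-30655 + 21700) = 18632*(-8955) = -166849560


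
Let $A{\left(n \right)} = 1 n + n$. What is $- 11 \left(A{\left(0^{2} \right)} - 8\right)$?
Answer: $88$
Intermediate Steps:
$A{\left(n \right)} = 2 n$ ($A{\left(n \right)} = n + n = 2 n$)
$- 11 \left(A{\left(0^{2} \right)} - 8\right) = - 11 \left(2 \cdot 0^{2} - 8\right) = - 11 \left(2 \cdot 0 - 8\right) = - 11 \left(0 - 8\right) = \left(-11\right) \left(-8\right) = 88$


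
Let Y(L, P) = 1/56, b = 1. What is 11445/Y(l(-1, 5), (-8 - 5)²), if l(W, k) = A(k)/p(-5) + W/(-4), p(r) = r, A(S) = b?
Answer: 640920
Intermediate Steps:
A(S) = 1
l(W, k) = -⅕ - W/4 (l(W, k) = 1/(-5) + W/(-4) = 1*(-⅕) + W*(-¼) = -⅕ - W/4)
Y(L, P) = 1/56
11445/Y(l(-1, 5), (-8 - 5)²) = 11445/(1/56) = 11445*56 = 640920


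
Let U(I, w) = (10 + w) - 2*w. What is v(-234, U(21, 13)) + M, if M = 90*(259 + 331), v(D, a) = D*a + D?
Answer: 53568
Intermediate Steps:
U(I, w) = 10 - w
v(D, a) = D + D*a
M = 53100 (M = 90*590 = 53100)
v(-234, U(21, 13)) + M = -234*(1 + (10 - 1*13)) + 53100 = -234*(1 + (10 - 13)) + 53100 = -234*(1 - 3) + 53100 = -234*(-2) + 53100 = 468 + 53100 = 53568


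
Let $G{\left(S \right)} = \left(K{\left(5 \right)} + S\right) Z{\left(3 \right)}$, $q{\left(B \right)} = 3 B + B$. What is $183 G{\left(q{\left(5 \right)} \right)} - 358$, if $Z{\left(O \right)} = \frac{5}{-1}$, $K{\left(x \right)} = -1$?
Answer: $-17743$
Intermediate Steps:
$Z{\left(O \right)} = -5$ ($Z{\left(O \right)} = 5 \left(-1\right) = -5$)
$q{\left(B \right)} = 4 B$
$G{\left(S \right)} = 5 - 5 S$ ($G{\left(S \right)} = \left(-1 + S\right) \left(-5\right) = 5 - 5 S$)
$183 G{\left(q{\left(5 \right)} \right)} - 358 = 183 \left(5 - 5 \cdot 4 \cdot 5\right) - 358 = 183 \left(5 - 100\right) - 358 = 183 \left(-95\right) - 358 = -17385 - 358 = -17743$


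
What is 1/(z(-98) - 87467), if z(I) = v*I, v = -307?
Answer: -1/57381 ≈ -1.7427e-5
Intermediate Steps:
z(I) = -307*I
1/(z(-98) - 87467) = 1/(-307*(-98) - 87467) = 1/(30086 - 87467) = 1/(-57381) = -1/57381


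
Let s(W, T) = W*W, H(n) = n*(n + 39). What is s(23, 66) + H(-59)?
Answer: 1709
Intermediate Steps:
H(n) = n*(39 + n)
s(W, T) = W**2
s(23, 66) + H(-59) = 23**2 - 59*(39 - 59) = 529 - 59*(-20) = 529 + 1180 = 1709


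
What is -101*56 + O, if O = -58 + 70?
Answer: -5644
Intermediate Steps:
O = 12
-101*56 + O = -101*56 + 12 = -5656 + 12 = -5644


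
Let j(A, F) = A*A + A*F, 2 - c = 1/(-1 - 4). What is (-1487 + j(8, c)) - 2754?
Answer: -20797/5 ≈ -4159.4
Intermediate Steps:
c = 11/5 (c = 2 - 1/(-1 - 4) = 2 - 1/(-5) = 2 - 1*(-⅕) = 2 + ⅕ = 11/5 ≈ 2.2000)
j(A, F) = A² + A*F
(-1487 + j(8, c)) - 2754 = (-1487 + 8*(8 + 11/5)) - 2754 = (-1487 + 8*(51/5)) - 2754 = (-1487 + 408/5) - 2754 = -7027/5 - 2754 = -20797/5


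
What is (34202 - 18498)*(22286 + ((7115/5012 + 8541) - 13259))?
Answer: 345715437106/1253 ≈ 2.7591e+8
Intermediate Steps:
(34202 - 18498)*(22286 + ((7115/5012 + 8541) - 13259)) = 15704*(22286 + ((7115*(1/5012) + 8541) - 13259)) = 15704*(22286 + ((7115/5012 + 8541) - 13259)) = 15704*(22286 + (42814607/5012 - 13259)) = 15704*(22286 - 23639501/5012) = 15704*(88057931/5012) = 345715437106/1253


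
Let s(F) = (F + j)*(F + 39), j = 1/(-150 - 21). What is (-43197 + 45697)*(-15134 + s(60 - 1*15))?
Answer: -1618015000/57 ≈ -2.8386e+7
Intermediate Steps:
j = -1/171 (j = 1/(-171) = -1/171 ≈ -0.0058480)
s(F) = (39 + F)*(-1/171 + F) (s(F) = (F - 1/171)*(F + 39) = (-1/171 + F)*(39 + F) = (39 + F)*(-1/171 + F))
(-43197 + 45697)*(-15134 + s(60 - 1*15)) = (-43197 + 45697)*(-15134 + (-13/57 + (60 - 1*15)**2 + 6668*(60 - 1*15)/171)) = 2500*(-15134 + (-13/57 + (60 - 15)**2 + 6668*(60 - 15)/171)) = 2500*(-15134 + (-13/57 + 45**2 + (6668/171)*45)) = 2500*(-15134 + (-13/57 + 2025 + 33340/19)) = 2500*(-15134 + 215432/57) = 2500*(-647206/57) = -1618015000/57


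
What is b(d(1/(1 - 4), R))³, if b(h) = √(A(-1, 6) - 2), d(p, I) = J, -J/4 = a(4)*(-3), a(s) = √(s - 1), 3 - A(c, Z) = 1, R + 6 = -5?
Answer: 0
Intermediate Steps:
R = -11 (R = -6 - 5 = -11)
A(c, Z) = 2 (A(c, Z) = 3 - 1*1 = 3 - 1 = 2)
a(s) = √(-1 + s)
J = 12*√3 (J = -4*√(-1 + 4)*(-3) = -4*√3*(-3) = -(-12)*√3 = 12*√3 ≈ 20.785)
d(p, I) = 12*√3
b(h) = 0 (b(h) = √(2 - 2) = √0 = 0)
b(d(1/(1 - 4), R))³ = 0³ = 0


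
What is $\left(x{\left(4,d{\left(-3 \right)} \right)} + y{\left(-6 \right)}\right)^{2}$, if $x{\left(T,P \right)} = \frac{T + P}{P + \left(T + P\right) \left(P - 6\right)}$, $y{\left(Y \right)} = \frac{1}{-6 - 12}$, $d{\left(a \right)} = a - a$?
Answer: $\frac{4}{81} \approx 0.049383$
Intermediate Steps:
$d{\left(a \right)} = 0$
$y{\left(Y \right)} = - \frac{1}{18}$ ($y{\left(Y \right)} = \frac{1}{-18} = - \frac{1}{18}$)
$x{\left(T,P \right)} = \frac{P + T}{P + \left(-6 + P\right) \left(P + T\right)}$ ($x{\left(T,P \right)} = \frac{P + T}{P + \left(P + T\right) \left(-6 + P\right)} = \frac{P + T}{P + \left(-6 + P\right) \left(P + T\right)}$)
$\left(x{\left(4,d{\left(-3 \right)} \right)} + y{\left(-6 \right)}\right)^{2} = \left(\frac{0 + 4}{0^{2} - 24 - 0 + 0 \cdot 4} - \frac{1}{18}\right)^{2} = \left(\frac{1}{0 - 24 + 0 + 0} \cdot 4 - \frac{1}{18}\right)^{2} = \left(\frac{1}{-24} \cdot 4 - \frac{1}{18}\right)^{2} = \left(\left(- \frac{1}{24}\right) 4 - \frac{1}{18}\right)^{2} = \left(- \frac{1}{6} - \frac{1}{18}\right)^{2} = \left(- \frac{2}{9}\right)^{2} = \frac{4}{81}$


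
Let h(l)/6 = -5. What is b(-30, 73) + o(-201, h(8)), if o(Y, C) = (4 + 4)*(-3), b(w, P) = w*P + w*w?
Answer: -1314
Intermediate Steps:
h(l) = -30 (h(l) = 6*(-5) = -30)
b(w, P) = w² + P*w (b(w, P) = P*w + w² = w² + P*w)
o(Y, C) = -24 (o(Y, C) = 8*(-3) = -24)
b(-30, 73) + o(-201, h(8)) = -30*(73 - 30) - 24 = -30*43 - 24 = -1290 - 24 = -1314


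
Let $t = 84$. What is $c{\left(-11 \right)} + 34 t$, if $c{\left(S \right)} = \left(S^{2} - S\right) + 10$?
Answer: $2998$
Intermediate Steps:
$c{\left(S \right)} = 10 + S^{2} - S$
$c{\left(-11 \right)} + 34 t = \left(10 + \left(-11\right)^{2} - -11\right) + 34 \cdot 84 = \left(10 + 121 + 11\right) + 2856 = 142 + 2856 = 2998$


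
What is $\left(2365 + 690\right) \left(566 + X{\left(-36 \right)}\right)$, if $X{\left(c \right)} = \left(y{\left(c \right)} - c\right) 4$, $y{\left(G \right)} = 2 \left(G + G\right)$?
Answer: $409370$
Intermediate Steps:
$y{\left(G \right)} = 4 G$ ($y{\left(G \right)} = 2 \cdot 2 G = 4 G$)
$X{\left(c \right)} = 12 c$ ($X{\left(c \right)} = \left(4 c - c\right) 4 = 3 c 4 = 12 c$)
$\left(2365 + 690\right) \left(566 + X{\left(-36 \right)}\right) = \left(2365 + 690\right) \left(566 + 12 \left(-36\right)\right) = 3055 \left(566 - 432\right) = 3055 \cdot 134 = 409370$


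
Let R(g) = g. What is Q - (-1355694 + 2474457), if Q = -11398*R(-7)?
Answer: -1038977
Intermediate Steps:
Q = 79786 (Q = -11398*(-7) = 79786)
Q - (-1355694 + 2474457) = 79786 - (-1355694 + 2474457) = 79786 - 1*1118763 = 79786 - 1118763 = -1038977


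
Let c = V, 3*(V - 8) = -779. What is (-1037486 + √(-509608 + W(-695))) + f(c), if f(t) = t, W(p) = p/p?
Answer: -3113213/3 + 3*I*√56623 ≈ -1.0377e+6 + 713.87*I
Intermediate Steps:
W(p) = 1
V = -755/3 (V = 8 + (⅓)*(-779) = 8 - 779/3 = -755/3 ≈ -251.67)
c = -755/3 ≈ -251.67
(-1037486 + √(-509608 + W(-695))) + f(c) = (-1037486 + √(-509608 + 1)) - 755/3 = (-1037486 + √(-509607)) - 755/3 = (-1037486 + 3*I*√56623) - 755/3 = -3113213/3 + 3*I*√56623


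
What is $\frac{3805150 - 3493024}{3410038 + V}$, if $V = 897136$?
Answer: $\frac{156063}{2153587} \approx 0.072466$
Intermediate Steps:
$\frac{3805150 - 3493024}{3410038 + V} = \frac{3805150 - 3493024}{3410038 + 897136} = \frac{312126}{4307174} = 312126 \cdot \frac{1}{4307174} = \frac{156063}{2153587}$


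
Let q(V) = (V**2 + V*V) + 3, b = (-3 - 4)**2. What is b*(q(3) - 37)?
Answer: -784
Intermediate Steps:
b = 49 (b = (-7)**2 = 49)
q(V) = 3 + 2*V**2 (q(V) = (V**2 + V**2) + 3 = 2*V**2 + 3 = 3 + 2*V**2)
b*(q(3) - 37) = 49*((3 + 2*3**2) - 37) = 49*((3 + 2*9) - 37) = 49*((3 + 18) - 37) = 49*(21 - 37) = 49*(-16) = -784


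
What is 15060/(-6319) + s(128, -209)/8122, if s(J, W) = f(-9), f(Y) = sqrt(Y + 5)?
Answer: -15060/6319 + I/4061 ≈ -2.3833 + 0.00024624*I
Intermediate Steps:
f(Y) = sqrt(5 + Y)
s(J, W) = 2*I (s(J, W) = sqrt(5 - 9) = sqrt(-4) = 2*I)
15060/(-6319) + s(128, -209)/8122 = 15060/(-6319) + (2*I)/8122 = 15060*(-1/6319) + (2*I)*(1/8122) = -15060/6319 + I/4061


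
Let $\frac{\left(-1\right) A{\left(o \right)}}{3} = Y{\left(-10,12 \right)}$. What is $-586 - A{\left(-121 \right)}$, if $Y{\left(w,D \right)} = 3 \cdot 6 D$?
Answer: $62$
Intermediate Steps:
$Y{\left(w,D \right)} = 18 D$
$A{\left(o \right)} = -648$ ($A{\left(o \right)} = - 3 \cdot 18 \cdot 12 = \left(-3\right) 216 = -648$)
$-586 - A{\left(-121 \right)} = -586 - -648 = -586 + 648 = 62$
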